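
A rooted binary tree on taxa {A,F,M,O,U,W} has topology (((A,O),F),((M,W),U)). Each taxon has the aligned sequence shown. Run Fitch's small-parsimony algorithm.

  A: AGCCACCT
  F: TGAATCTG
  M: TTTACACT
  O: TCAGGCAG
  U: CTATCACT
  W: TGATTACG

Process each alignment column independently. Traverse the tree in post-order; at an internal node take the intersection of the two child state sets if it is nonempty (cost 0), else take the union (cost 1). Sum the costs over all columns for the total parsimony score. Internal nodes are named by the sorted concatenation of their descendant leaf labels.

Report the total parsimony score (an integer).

[col 0] AO: children A:{A}, O:{T} ∪→ {A,T}; cost 1
[col 0] AFO: children AO:{A,T}, F:{T} ∩→ {T}; cost 0
[col 0] MW: children M:{T}, W:{T} ∩→ {T}; cost 0
[col 0] MUW: children MW:{T}, U:{C} ∪→ {C,T}; cost 1
[col 0] AFMOUW: children AFO:{T}, MUW:{C,T} ∩→ {T}; cost 0
[col 1] AO: children A:{G}, O:{C} ∪→ {C,G}; cost 1
[col 1] AFO: children AO:{C,G}, F:{G} ∩→ {G}; cost 0
[col 1] MW: children M:{T}, W:{G} ∪→ {G,T}; cost 1
[col 1] MUW: children MW:{G,T}, U:{T} ∩→ {T}; cost 0
[col 1] AFMOUW: children AFO:{G}, MUW:{T} ∪→ {G,T}; cost 1
[col 2] AO: children A:{C}, O:{A} ∪→ {A,C}; cost 1
[col 2] AFO: children AO:{A,C}, F:{A} ∩→ {A}; cost 0
[col 2] MW: children M:{T}, W:{A} ∪→ {A,T}; cost 1
[col 2] MUW: children MW:{A,T}, U:{A} ∩→ {A}; cost 0
[col 2] AFMOUW: children AFO:{A}, MUW:{A} ∩→ {A}; cost 0
[col 3] AO: children A:{C}, O:{G} ∪→ {C,G}; cost 1
[col 3] AFO: children AO:{C,G}, F:{A} ∪→ {A,C,G}; cost 1
[col 3] MW: children M:{A}, W:{T} ∪→ {A,T}; cost 1
[col 3] MUW: children MW:{A,T}, U:{T} ∩→ {T}; cost 0
[col 3] AFMOUW: children AFO:{A,C,G}, MUW:{T} ∪→ {A,C,G,T}; cost 1
[col 4] AO: children A:{A}, O:{G} ∪→ {A,G}; cost 1
[col 4] AFO: children AO:{A,G}, F:{T} ∪→ {A,G,T}; cost 1
[col 4] MW: children M:{C}, W:{T} ∪→ {C,T}; cost 1
[col 4] MUW: children MW:{C,T}, U:{C} ∩→ {C}; cost 0
[col 4] AFMOUW: children AFO:{A,G,T}, MUW:{C} ∪→ {A,C,G,T}; cost 1
[col 5] AO: children A:{C}, O:{C} ∩→ {C}; cost 0
[col 5] AFO: children AO:{C}, F:{C} ∩→ {C}; cost 0
[col 5] MW: children M:{A}, W:{A} ∩→ {A}; cost 0
[col 5] MUW: children MW:{A}, U:{A} ∩→ {A}; cost 0
[col 5] AFMOUW: children AFO:{C}, MUW:{A} ∪→ {A,C}; cost 1
[col 6] AO: children A:{C}, O:{A} ∪→ {A,C}; cost 1
[col 6] AFO: children AO:{A,C}, F:{T} ∪→ {A,C,T}; cost 1
[col 6] MW: children M:{C}, W:{C} ∩→ {C}; cost 0
[col 6] MUW: children MW:{C}, U:{C} ∩→ {C}; cost 0
[col 6] AFMOUW: children AFO:{A,C,T}, MUW:{C} ∩→ {C}; cost 0
[col 7] AO: children A:{T}, O:{G} ∪→ {G,T}; cost 1
[col 7] AFO: children AO:{G,T}, F:{G} ∩→ {G}; cost 0
[col 7] MW: children M:{T}, W:{G} ∪→ {G,T}; cost 1
[col 7] MUW: children MW:{G,T}, U:{T} ∩→ {T}; cost 0
[col 7] AFMOUW: children AFO:{G}, MUW:{T} ∪→ {G,T}; cost 1
per-site changes: [2, 3, 2, 4, 4, 1, 2, 3]; total = 21

21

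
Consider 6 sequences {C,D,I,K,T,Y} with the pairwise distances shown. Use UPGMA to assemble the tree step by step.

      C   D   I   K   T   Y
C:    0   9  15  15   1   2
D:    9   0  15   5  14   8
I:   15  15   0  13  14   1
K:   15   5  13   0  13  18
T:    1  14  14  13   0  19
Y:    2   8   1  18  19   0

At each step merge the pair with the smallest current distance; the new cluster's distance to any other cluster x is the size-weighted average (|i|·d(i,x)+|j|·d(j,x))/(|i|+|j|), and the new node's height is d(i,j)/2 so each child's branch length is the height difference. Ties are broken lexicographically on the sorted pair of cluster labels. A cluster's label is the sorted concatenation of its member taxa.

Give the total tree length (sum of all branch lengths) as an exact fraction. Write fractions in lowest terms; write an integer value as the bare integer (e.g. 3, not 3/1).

183/8

iteration 1: select C,T (d=1); attach at lengths (1/2, 1/2); label the merged cluster CT
  updated: d(CT,D)=23/2, d(CT,I)=29/2, d(CT,K)=14, d(CT,Y)=21/2
iteration 2: select I,Y (d=1); attach at lengths (1/2, 1/2); label the merged cluster IY
  updated: d(CT,IY)=25/2, d(D,IY)=23/2, d(IY,K)=31/2
iteration 3: select D,K (d=5); attach at lengths (5/2, 5/2); label the merged cluster DK
  updated: d(CT,DK)=51/4, d(DK,IY)=27/2
iteration 4: select CT,IY (d=25/2); attach at lengths (23/4, 23/4); label the merged cluster CITY
  updated: d(CITY,DK)=105/8
iteration 5: select CITY,DK (d=105/8); attach at lengths (5/16, 65/16); label the merged cluster CDIKTY
final tree: (((C:1/2,T:1/2):23/4,(I:1/2,Y:1/2):23/4):5/16,(D:5/2,K:5/2):65/16)
total length: 183/8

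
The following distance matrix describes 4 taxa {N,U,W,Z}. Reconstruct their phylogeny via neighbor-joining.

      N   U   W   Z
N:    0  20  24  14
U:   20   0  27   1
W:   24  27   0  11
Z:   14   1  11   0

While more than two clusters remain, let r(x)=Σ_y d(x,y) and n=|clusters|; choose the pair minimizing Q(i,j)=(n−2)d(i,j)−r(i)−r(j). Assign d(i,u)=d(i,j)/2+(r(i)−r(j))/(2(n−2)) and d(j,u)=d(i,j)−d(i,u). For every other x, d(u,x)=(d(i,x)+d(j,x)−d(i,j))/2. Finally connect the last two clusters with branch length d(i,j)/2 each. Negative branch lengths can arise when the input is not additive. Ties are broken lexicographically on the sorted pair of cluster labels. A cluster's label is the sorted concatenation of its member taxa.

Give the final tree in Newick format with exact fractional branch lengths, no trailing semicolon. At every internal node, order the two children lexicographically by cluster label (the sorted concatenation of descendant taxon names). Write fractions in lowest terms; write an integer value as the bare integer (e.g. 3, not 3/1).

step 1: merge (N,W) at d=24, Q=-72; branch lengths N→11, W→13; new cluster NW
  updated: d(NW,U)=23/2, d(NW,Z)=1/2
step 2: merge (NW,U) at d=23/2, Q=-13; branch lengths NW→11/2, U→6; new cluster NUW
  updated: d(NUW,Z)=-5
step 3: merge (NUW,Z) at d=-5; branch lengths NUW→-5/2, Z→-5/2; new cluster NUWZ
final tree: (((N:11,W:13):11/2,U:6):-5/2,Z:-5/2)
total length: 61/2

(((N:11,W:13):11/2,U:6):-5/2,Z:-5/2)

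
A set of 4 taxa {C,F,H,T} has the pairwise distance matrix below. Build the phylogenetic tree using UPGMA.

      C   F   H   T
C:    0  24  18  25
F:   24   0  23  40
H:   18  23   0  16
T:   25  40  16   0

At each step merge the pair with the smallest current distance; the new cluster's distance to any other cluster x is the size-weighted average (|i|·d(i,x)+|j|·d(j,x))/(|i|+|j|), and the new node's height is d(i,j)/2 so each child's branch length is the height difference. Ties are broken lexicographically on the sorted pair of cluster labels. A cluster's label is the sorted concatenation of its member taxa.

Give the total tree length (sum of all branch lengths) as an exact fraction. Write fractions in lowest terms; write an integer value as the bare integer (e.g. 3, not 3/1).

191/4

iteration 1: select H,T (d=16); attach at lengths (8, 8); label the merged cluster HT
  updated: d(C,HT)=43/2, d(F,HT)=63/2
iteration 2: select C,HT (d=43/2); attach at lengths (43/4, 11/4); label the merged cluster CHT
  updated: d(CHT,F)=29
iteration 3: select CHT,F (d=29); attach at lengths (15/4, 29/2); label the merged cluster CFHT
final tree: ((C:43/4,(H:8,T:8):11/4):15/4,F:29/2)
total length: 191/4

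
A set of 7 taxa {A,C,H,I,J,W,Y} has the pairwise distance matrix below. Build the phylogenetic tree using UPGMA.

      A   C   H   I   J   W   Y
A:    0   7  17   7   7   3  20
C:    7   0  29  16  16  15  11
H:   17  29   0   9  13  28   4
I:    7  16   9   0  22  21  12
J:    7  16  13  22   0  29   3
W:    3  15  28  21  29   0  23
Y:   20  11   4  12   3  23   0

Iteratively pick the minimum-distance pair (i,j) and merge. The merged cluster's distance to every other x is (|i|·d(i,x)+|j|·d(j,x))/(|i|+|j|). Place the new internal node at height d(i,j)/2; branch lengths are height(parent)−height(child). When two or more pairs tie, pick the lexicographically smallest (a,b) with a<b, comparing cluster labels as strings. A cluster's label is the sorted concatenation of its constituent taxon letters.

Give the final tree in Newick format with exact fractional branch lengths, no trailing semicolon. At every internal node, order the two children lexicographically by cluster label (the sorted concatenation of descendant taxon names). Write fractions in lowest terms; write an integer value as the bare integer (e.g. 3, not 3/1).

step 1: merge (A,W) at d=3; branch lengths A→3/2, W→3/2; new cluster AW
  updated: d(AW,C)=11, d(AW,H)=45/2, d(AW,I)=14, d(AW,J)=18, d(AW,Y)=43/2
step 2: merge (J,Y) at d=3; branch lengths J→3/2, Y→3/2; new cluster JY
  updated: d(AW,JY)=79/4, d(C,JY)=27/2, d(H,JY)=17/2, d(I,JY)=17
step 3: merge (H,JY) at d=17/2; branch lengths H→17/4, JY→11/4; new cluster HJY
  updated: d(AW,HJY)=62/3, d(C,HJY)=56/3, d(HJY,I)=43/3
step 4: merge (AW,C) at d=11; branch lengths AW→4, C→11/2; new cluster ACW
  updated: d(ACW,HJY)=20, d(ACW,I)=44/3
step 5: merge (HJY,I) at d=43/3; branch lengths HJY→35/12, I→43/6; new cluster HIJY
  updated: d(ACW,HIJY)=56/3
step 6: merge (ACW,HIJY) at d=56/3; branch lengths ACW→23/6, HIJY→13/6; new cluster ACHIJWY
final tree: (((A:3/2,W:3/2):4,C:11/2):23/6,((H:17/4,(J:3/2,Y:3/2):11/4):35/12,I:43/6):13/6)
total length: 463/12

(((A:3/2,W:3/2):4,C:11/2):23/6,((H:17/4,(J:3/2,Y:3/2):11/4):35/12,I:43/6):13/6)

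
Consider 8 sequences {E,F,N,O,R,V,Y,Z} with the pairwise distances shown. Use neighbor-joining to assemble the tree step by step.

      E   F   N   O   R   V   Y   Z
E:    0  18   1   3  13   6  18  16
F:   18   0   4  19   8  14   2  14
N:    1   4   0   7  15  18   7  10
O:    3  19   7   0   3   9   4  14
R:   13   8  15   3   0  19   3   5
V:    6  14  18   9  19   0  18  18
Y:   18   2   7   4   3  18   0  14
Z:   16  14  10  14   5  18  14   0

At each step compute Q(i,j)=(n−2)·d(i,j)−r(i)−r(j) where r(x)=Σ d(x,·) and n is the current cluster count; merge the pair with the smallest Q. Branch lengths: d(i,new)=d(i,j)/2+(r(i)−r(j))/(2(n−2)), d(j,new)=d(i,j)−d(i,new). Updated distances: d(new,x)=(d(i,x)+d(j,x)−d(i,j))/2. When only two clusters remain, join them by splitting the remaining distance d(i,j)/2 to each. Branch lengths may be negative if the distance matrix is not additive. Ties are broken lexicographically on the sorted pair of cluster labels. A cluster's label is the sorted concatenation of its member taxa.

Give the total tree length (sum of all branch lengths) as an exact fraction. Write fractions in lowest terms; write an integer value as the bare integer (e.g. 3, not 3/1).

475/16

step 1: merge (E,V) at d=6, Q=-141; branch lengths E→3/4, V→21/4; new cluster EV
  updated: d(EV,F)=13, d(EV,N)=13/2, d(EV,O)=3, d(EV,R)=13, d(EV,Y)=15, d(EV,Z)=14
step 2: merge (EV,O) at d=3, Q=-199/2; branch lengths EV→59/20, O→1/20; new cluster EOV
  updated: d(EOV,F)=29/2, d(EOV,N)=21/4, d(EOV,R)=13/2, d(EOV,Y)=8, d(EOV,Z)=25/2
step 3: merge (R,Z) at d=5, Q=-73; branch lengths R→1/4, Z→19/4; new cluster RZ
  updated: d(EOV,RZ)=7, d(F,RZ)=17/2, d(N,RZ)=10, d(RZ,Y)=6
step 4: merge (F,Y) at d=2, Q=-46; branch lengths F→2, Y→0; new cluster FY
  updated: d(EOV,FY)=41/4, d(FY,N)=9/2, d(FY,RZ)=25/4
step 5: merge (EOV,N) at d=21/4, Q=-127/4; branch lengths EOV→53/16, N→31/16; new cluster ENOV
  updated: d(ENOV,FY)=19/4, d(ENOV,RZ)=47/8
step 6: merge (ENOV,FY) at d=19/4, Q=-135/8; branch lengths ENOV→35/16, FY→41/16; new cluster EFNOVY
  updated: d(EFNOVY,RZ)=59/16
step 7: merge (EFNOVY,RZ) at d=59/16; branch lengths EFNOVY→59/32, RZ→59/32; new cluster EFNORVYZ
final tree: (((((E:3/4,V:21/4):59/20,O:1/20):53/16,N:31/16):35/16,(F:2,Y:0):41/16):59/32,(R:1/4,Z:19/4):59/32)
total length: 475/16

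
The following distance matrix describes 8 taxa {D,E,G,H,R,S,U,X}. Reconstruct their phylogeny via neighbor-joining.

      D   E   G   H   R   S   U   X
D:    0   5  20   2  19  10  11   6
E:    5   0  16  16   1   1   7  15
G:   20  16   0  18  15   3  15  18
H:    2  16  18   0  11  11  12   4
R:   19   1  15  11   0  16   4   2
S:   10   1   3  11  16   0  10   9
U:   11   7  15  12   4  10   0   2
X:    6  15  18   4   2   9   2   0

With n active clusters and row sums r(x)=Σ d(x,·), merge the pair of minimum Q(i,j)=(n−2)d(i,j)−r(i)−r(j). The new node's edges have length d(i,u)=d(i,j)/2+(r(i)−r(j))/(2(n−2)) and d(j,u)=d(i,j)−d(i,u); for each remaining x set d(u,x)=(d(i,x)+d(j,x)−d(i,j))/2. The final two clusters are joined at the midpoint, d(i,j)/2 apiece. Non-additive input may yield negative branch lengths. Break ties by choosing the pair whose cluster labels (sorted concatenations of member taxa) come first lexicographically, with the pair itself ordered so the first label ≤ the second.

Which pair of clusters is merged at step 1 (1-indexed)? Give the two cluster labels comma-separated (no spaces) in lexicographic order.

step 1: merge (G,S) at d=3, Q=-147; branch lengths G→21/4, S→-9/4; new cluster GS
  updated: d(D,GS)=27/2, d(E,GS)=7, d(GS,H)=13, d(GS,R)=14, d(GS,U)=11, d(GS,X)=12
step 2: merge (D,H) at d=2, Q=-209/2; branch lengths D→17/20, H→23/20; new cluster DH
  updated: d(DH,E)=19/2, d(DH,GS)=49/4, d(DH,R)=14, d(DH,U)=21/2, d(DH,X)=4
step 3: merge (E,R) at d=1, Q=-141/2; branch lengths E→17/16, R→-1/16; new cluster ER
  updated: d(DH,ER)=45/4, d(ER,GS)=10, d(ER,U)=5, d(ER,X)=8
step 4: merge (DH,X) at d=4, Q=-52; branch lengths DH→4, X→0; new cluster DHX
  updated: d(DHX,ER)=61/8, d(DHX,GS)=81/8, d(DHX,U)=17/4
step 5: merge (DHX,U) at d=17/4, Q=-135/4; branch lengths DHX→41/16, U→27/16; new cluster DHUX
  updated: d(DHUX,ER)=67/16, d(DHUX,GS)=135/16
step 6: merge (DHUX,ER) at d=67/16, Q=-181/8; branch lengths DHUX→21/16, ER→23/8; new cluster DEHRUX
  updated: d(DEHRUX,GS)=57/8
step 7: merge (DEHRUX,GS) at d=57/8; branch lengths DEHRUX→57/16, GS→57/16; new cluster DEGHRSUX
final tree: (((((D:17/20,H:23/20):4,X:0):41/16,U:27/16):21/16,(E:17/16,R:-1/16):23/8):57/16,(G:21/4,S:-9/4):57/16)
total length: 409/16

G,S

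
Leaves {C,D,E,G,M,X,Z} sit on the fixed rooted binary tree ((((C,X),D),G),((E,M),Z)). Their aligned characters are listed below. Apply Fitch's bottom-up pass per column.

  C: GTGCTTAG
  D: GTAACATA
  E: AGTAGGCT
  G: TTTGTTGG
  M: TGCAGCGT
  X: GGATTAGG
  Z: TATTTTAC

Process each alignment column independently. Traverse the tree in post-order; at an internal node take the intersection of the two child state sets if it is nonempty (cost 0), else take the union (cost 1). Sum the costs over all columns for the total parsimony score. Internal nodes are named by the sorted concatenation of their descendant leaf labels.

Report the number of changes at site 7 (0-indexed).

3

CX@0: {G} ∩ {G} = {G} (intersection, +0)
CDX@0: {G} ∩ {G} = {G} (intersection, +0)
CDGX@0: {G} ∪ {T} = {G,T} (union, +1)
EM@0: {A} ∪ {T} = {A,T} (union, +1)
EMZ@0: {A,T} ∩ {T} = {T} (intersection, +0)
CDEGMXZ@0: {G,T} ∩ {T} = {T} (intersection, +0)
CX@1: {T} ∪ {G} = {G,T} (union, +1)
CDX@1: {G,T} ∩ {T} = {T} (intersection, +0)
CDGX@1: {T} ∩ {T} = {T} (intersection, +0)
EM@1: {G} ∩ {G} = {G} (intersection, +0)
EMZ@1: {G} ∪ {A} = {A,G} (union, +1)
CDEGMXZ@1: {T} ∪ {A,G} = {A,G,T} (union, +1)
CX@2: {G} ∪ {A} = {A,G} (union, +1)
CDX@2: {A,G} ∩ {A} = {A} (intersection, +0)
CDGX@2: {A} ∪ {T} = {A,T} (union, +1)
EM@2: {T} ∪ {C} = {C,T} (union, +1)
EMZ@2: {C,T} ∩ {T} = {T} (intersection, +0)
CDEGMXZ@2: {A,T} ∩ {T} = {T} (intersection, +0)
CX@3: {C} ∪ {T} = {C,T} (union, +1)
CDX@3: {C,T} ∪ {A} = {A,C,T} (union, +1)
CDGX@3: {A,C,T} ∪ {G} = {A,C,G,T} (union, +1)
EM@3: {A} ∩ {A} = {A} (intersection, +0)
EMZ@3: {A} ∪ {T} = {A,T} (union, +1)
CDEGMXZ@3: {A,C,G,T} ∩ {A,T} = {A,T} (intersection, +0)
CX@4: {T} ∩ {T} = {T} (intersection, +0)
CDX@4: {T} ∪ {C} = {C,T} (union, +1)
CDGX@4: {C,T} ∩ {T} = {T} (intersection, +0)
EM@4: {G} ∩ {G} = {G} (intersection, +0)
EMZ@4: {G} ∪ {T} = {G,T} (union, +1)
CDEGMXZ@4: {T} ∩ {G,T} = {T} (intersection, +0)
CX@5: {T} ∪ {A} = {A,T} (union, +1)
CDX@5: {A,T} ∩ {A} = {A} (intersection, +0)
CDGX@5: {A} ∪ {T} = {A,T} (union, +1)
EM@5: {G} ∪ {C} = {C,G} (union, +1)
EMZ@5: {C,G} ∪ {T} = {C,G,T} (union, +1)
CDEGMXZ@5: {A,T} ∩ {C,G,T} = {T} (intersection, +0)
CX@6: {A} ∪ {G} = {A,G} (union, +1)
CDX@6: {A,G} ∪ {T} = {A,G,T} (union, +1)
CDGX@6: {A,G,T} ∩ {G} = {G} (intersection, +0)
EM@6: {C} ∪ {G} = {C,G} (union, +1)
EMZ@6: {C,G} ∪ {A} = {A,C,G} (union, +1)
CDEGMXZ@6: {G} ∩ {A,C,G} = {G} (intersection, +0)
CX@7: {G} ∩ {G} = {G} (intersection, +0)
CDX@7: {G} ∪ {A} = {A,G} (union, +1)
CDGX@7: {A,G} ∩ {G} = {G} (intersection, +0)
EM@7: {T} ∩ {T} = {T} (intersection, +0)
EMZ@7: {T} ∪ {C} = {C,T} (union, +1)
CDEGMXZ@7: {G} ∪ {C,T} = {C,G,T} (union, +1)
per-site changes: [2, 3, 3, 4, 2, 4, 4, 3]; total = 25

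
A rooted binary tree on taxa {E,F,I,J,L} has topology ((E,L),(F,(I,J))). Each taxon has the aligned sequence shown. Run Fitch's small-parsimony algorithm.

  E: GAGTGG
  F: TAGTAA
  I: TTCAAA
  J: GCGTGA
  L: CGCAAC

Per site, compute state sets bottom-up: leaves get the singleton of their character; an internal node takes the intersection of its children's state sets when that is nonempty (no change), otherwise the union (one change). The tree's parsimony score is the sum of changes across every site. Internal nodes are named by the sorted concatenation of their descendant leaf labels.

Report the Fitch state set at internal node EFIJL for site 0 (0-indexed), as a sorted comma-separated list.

[col 0] EL: children E:{G}, L:{C} ∪→ {C,G}; cost 1
[col 0] IJ: children I:{T}, J:{G} ∪→ {G,T}; cost 1
[col 0] FIJ: children F:{T}, IJ:{G,T} ∩→ {T}; cost 0
[col 0] EFIJL: children EL:{C,G}, FIJ:{T} ∪→ {C,G,T}; cost 1
[col 1] EL: children E:{A}, L:{G} ∪→ {A,G}; cost 1
[col 1] IJ: children I:{T}, J:{C} ∪→ {C,T}; cost 1
[col 1] FIJ: children F:{A}, IJ:{C,T} ∪→ {A,C,T}; cost 1
[col 1] EFIJL: children EL:{A,G}, FIJ:{A,C,T} ∩→ {A}; cost 0
[col 2] EL: children E:{G}, L:{C} ∪→ {C,G}; cost 1
[col 2] IJ: children I:{C}, J:{G} ∪→ {C,G}; cost 1
[col 2] FIJ: children F:{G}, IJ:{C,G} ∩→ {G}; cost 0
[col 2] EFIJL: children EL:{C,G}, FIJ:{G} ∩→ {G}; cost 0
[col 3] EL: children E:{T}, L:{A} ∪→ {A,T}; cost 1
[col 3] IJ: children I:{A}, J:{T} ∪→ {A,T}; cost 1
[col 3] FIJ: children F:{T}, IJ:{A,T} ∩→ {T}; cost 0
[col 3] EFIJL: children EL:{A,T}, FIJ:{T} ∩→ {T}; cost 0
[col 4] EL: children E:{G}, L:{A} ∪→ {A,G}; cost 1
[col 4] IJ: children I:{A}, J:{G} ∪→ {A,G}; cost 1
[col 4] FIJ: children F:{A}, IJ:{A,G} ∩→ {A}; cost 0
[col 4] EFIJL: children EL:{A,G}, FIJ:{A} ∩→ {A}; cost 0
[col 5] EL: children E:{G}, L:{C} ∪→ {C,G}; cost 1
[col 5] IJ: children I:{A}, J:{A} ∩→ {A}; cost 0
[col 5] FIJ: children F:{A}, IJ:{A} ∩→ {A}; cost 0
[col 5] EFIJL: children EL:{C,G}, FIJ:{A} ∪→ {A,C,G}; cost 1
per-site changes: [3, 3, 2, 2, 2, 2]; total = 14

C,G,T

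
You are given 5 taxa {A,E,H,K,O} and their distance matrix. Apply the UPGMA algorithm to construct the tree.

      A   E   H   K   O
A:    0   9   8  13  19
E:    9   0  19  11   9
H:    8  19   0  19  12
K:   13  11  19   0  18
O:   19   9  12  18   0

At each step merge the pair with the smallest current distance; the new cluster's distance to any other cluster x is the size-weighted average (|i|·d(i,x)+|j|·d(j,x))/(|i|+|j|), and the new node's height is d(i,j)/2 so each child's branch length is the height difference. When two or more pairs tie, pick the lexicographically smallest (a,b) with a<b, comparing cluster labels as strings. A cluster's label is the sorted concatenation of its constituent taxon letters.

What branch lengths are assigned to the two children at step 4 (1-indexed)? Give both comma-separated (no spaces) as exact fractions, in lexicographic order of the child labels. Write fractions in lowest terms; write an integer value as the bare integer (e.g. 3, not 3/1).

iteration 1: select A,H (d=8); attach at lengths (4, 4); label the merged cluster AH
  updated: d(AH,E)=14, d(AH,K)=16, d(AH,O)=31/2
iteration 2: select E,O (d=9); attach at lengths (9/2, 9/2); label the merged cluster EO
  updated: d(AH,EO)=59/4, d(EO,K)=29/2
iteration 3: select EO,K (d=29/2); attach at lengths (11/4, 29/4); label the merged cluster EKO
  updated: d(AH,EKO)=91/6
iteration 4: select AH,EKO (d=91/6); attach at lengths (43/12, 1/3); label the merged cluster AEHKO
final tree: ((A:4,H:4):43/12,((E:9/2,O:9/2):11/4,K:29/4):1/3)
total length: 371/12

43/12,1/3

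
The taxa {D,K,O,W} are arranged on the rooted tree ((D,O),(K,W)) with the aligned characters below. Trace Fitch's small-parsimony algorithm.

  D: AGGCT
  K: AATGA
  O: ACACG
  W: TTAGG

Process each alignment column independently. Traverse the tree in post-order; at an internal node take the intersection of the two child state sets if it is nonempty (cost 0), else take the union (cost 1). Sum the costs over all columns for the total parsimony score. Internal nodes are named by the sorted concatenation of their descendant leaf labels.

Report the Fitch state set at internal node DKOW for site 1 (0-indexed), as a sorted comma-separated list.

[col 0] DO: children D:{A}, O:{A} ∩→ {A}; cost 0
[col 0] KW: children K:{A}, W:{T} ∪→ {A,T}; cost 1
[col 0] DKOW: children DO:{A}, KW:{A,T} ∩→ {A}; cost 0
[col 1] DO: children D:{G}, O:{C} ∪→ {C,G}; cost 1
[col 1] KW: children K:{A}, W:{T} ∪→ {A,T}; cost 1
[col 1] DKOW: children DO:{C,G}, KW:{A,T} ∪→ {A,C,G,T}; cost 1
[col 2] DO: children D:{G}, O:{A} ∪→ {A,G}; cost 1
[col 2] KW: children K:{T}, W:{A} ∪→ {A,T}; cost 1
[col 2] DKOW: children DO:{A,G}, KW:{A,T} ∩→ {A}; cost 0
[col 3] DO: children D:{C}, O:{C} ∩→ {C}; cost 0
[col 3] KW: children K:{G}, W:{G} ∩→ {G}; cost 0
[col 3] DKOW: children DO:{C}, KW:{G} ∪→ {C,G}; cost 1
[col 4] DO: children D:{T}, O:{G} ∪→ {G,T}; cost 1
[col 4] KW: children K:{A}, W:{G} ∪→ {A,G}; cost 1
[col 4] DKOW: children DO:{G,T}, KW:{A,G} ∩→ {G}; cost 0
per-site changes: [1, 3, 2, 1, 2]; total = 9

A,C,G,T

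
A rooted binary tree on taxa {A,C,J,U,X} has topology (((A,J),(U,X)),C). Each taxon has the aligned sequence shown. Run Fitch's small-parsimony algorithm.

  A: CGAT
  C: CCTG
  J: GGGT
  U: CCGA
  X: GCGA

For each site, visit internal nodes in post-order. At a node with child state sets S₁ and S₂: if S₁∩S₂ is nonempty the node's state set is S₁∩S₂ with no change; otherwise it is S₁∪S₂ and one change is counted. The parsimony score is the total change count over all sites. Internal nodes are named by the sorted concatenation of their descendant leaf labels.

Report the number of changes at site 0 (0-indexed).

2

site 0, node AJ: A={C} ∪ J={G} → {C,G} (+1)
site 0, node UX: U={C} ∪ X={G} → {C,G} (+1)
site 0, node AJUX: AJ={C,G} ∩ UX={C,G} → {C,G} (+0)
site 0, node ACJUX: AJUX={C,G} ∩ C={C} → {C} (+0)
site 1, node AJ: A={G} ∩ J={G} → {G} (+0)
site 1, node UX: U={C} ∩ X={C} → {C} (+0)
site 1, node AJUX: AJ={G} ∪ UX={C} → {C,G} (+1)
site 1, node ACJUX: AJUX={C,G} ∩ C={C} → {C} (+0)
site 2, node AJ: A={A} ∪ J={G} → {A,G} (+1)
site 2, node UX: U={G} ∩ X={G} → {G} (+0)
site 2, node AJUX: AJ={A,G} ∩ UX={G} → {G} (+0)
site 2, node ACJUX: AJUX={G} ∪ C={T} → {G,T} (+1)
site 3, node AJ: A={T} ∩ J={T} → {T} (+0)
site 3, node UX: U={A} ∩ X={A} → {A} (+0)
site 3, node AJUX: AJ={T} ∪ UX={A} → {A,T} (+1)
site 3, node ACJUX: AJUX={A,T} ∪ C={G} → {A,G,T} (+1)
per-site changes: [2, 1, 2, 2]; total = 7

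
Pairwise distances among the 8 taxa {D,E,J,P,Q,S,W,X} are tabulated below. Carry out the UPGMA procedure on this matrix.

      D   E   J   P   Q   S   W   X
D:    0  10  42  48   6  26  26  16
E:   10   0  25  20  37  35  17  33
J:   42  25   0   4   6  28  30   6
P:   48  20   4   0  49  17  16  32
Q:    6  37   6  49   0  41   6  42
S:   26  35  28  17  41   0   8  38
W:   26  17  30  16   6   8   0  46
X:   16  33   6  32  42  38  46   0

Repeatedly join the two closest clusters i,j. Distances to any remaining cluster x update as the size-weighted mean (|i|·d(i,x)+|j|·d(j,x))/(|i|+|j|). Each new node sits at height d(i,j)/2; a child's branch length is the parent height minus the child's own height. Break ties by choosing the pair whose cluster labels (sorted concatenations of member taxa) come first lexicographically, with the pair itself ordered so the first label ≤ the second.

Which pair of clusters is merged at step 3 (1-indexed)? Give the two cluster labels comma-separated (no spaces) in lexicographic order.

iteration 1: select J,P (d=4); attach at lengths (2, 2); label the merged cluster JP
  updated: d(D,JP)=45, d(E,JP)=45/2, d(JP,Q)=55/2, d(JP,S)=45/2, d(JP,W)=23, d(JP,X)=19
iteration 2: select D,Q (d=6); attach at lengths (3, 3); label the merged cluster DQ
  updated: d(DQ,E)=47/2, d(DQ,JP)=145/4, d(DQ,S)=67/2, d(DQ,W)=16, d(DQ,X)=29
iteration 3: select S,W (d=8); attach at lengths (4, 4); label the merged cluster SW
  updated: d(DQ,SW)=99/4, d(E,SW)=26, d(JP,SW)=91/4, d(SW,X)=42
iteration 4: select JP,X (d=19); attach at lengths (15/2, 19/2); label the merged cluster JPX
  updated: d(DQ,JPX)=203/6, d(E,JPX)=26, d(JPX,SW)=175/6
iteration 5: select DQ,E (d=47/2); attach at lengths (35/4, 47/4); label the merged cluster DEQ
  updated: d(DEQ,JPX)=281/9, d(DEQ,SW)=151/6
iteration 6: select DEQ,SW (d=151/6); attach at lengths (5/6, 103/12); label the merged cluster DEQSW
  updated: d(DEQSW,JPX)=152/5
iteration 7: select DEQSW,JPX (d=152/5); attach at lengths (157/60, 57/10); label the merged cluster DEJPQSWX
final tree: ((((D:3,Q:3):35/4,E:47/4):5/6,(S:4,W:4):103/12):157/60,((J:2,P:2):15/2,X:19/2):57/10)
total length: 2197/30

S,W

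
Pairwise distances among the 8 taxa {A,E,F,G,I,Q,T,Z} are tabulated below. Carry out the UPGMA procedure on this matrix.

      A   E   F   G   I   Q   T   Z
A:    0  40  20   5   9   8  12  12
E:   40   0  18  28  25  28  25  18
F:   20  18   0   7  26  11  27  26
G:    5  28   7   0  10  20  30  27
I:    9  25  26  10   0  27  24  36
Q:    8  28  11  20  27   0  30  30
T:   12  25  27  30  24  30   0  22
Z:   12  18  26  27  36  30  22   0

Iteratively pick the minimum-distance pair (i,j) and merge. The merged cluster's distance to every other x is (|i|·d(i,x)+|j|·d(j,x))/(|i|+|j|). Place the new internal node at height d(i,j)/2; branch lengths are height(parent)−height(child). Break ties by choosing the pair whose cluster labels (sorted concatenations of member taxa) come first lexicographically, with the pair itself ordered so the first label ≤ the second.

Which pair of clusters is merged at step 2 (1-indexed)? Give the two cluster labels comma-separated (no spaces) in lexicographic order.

AG,I

1. join A+G (d=5) ⇒ AG; edges |A|=5/2, |G|=5/2
  updated: d(AG,E)=34, d(AG,F)=27/2, d(AG,I)=19/2, d(AG,Q)=14, d(AG,T)=21, d(AG,Z)=39/2
2. join AG+I (d=19/2) ⇒ AGI; edges |AG|=9/4, |I|=19/4
  updated: d(AGI,E)=31, d(AGI,F)=53/3, d(AGI,Q)=55/3, d(AGI,T)=22, d(AGI,Z)=25
3. join F+Q (d=11) ⇒ FQ; edges |F|=11/2, |Q|=11/2
  updated: d(AGI,FQ)=18, d(E,FQ)=23, d(FQ,T)=57/2, d(FQ,Z)=28
4. join AGI+FQ (d=18) ⇒ AFGIQ; edges |AGI|=17/4, |FQ|=7/2
  updated: d(AFGIQ,E)=139/5, d(AFGIQ,T)=123/5, d(AFGIQ,Z)=131/5
5. join E+Z (d=18) ⇒ EZ; edges |E|=9, |Z|=9
  updated: d(AFGIQ,EZ)=27, d(EZ,T)=47/2
6. join EZ+T (d=47/2) ⇒ ETZ; edges |EZ|=11/4, |T|=47/4
  updated: d(AFGIQ,ETZ)=131/5
7. join AFGIQ+ETZ (d=131/5) ⇒ AEFGIQTZ; edges |AFGIQ|=41/10, |ETZ|=27/20
final tree: ((((A:5/2,G:5/2):9/4,I:19/4):17/4,(F:11/2,Q:11/2):7/2):41/10,((E:9,Z:9):11/4,T:47/4):27/20)
total length: 687/10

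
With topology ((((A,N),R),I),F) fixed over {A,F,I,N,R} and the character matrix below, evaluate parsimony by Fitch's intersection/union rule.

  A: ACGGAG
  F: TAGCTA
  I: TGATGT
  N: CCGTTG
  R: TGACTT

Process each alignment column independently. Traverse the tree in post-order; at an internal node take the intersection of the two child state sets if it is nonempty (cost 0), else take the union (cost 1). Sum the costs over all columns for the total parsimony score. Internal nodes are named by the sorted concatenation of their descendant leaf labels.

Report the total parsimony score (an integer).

13

AN@0: {A} ∪ {C} = {A,C} (union, +1)
ANR@0: {A,C} ∪ {T} = {A,C,T} (union, +1)
AINR@0: {A,C,T} ∩ {T} = {T} (intersection, +0)
AFINR@0: {T} ∩ {T} = {T} (intersection, +0)
AN@1: {C} ∩ {C} = {C} (intersection, +0)
ANR@1: {C} ∪ {G} = {C,G} (union, +1)
AINR@1: {C,G} ∩ {G} = {G} (intersection, +0)
AFINR@1: {G} ∪ {A} = {A,G} (union, +1)
AN@2: {G} ∩ {G} = {G} (intersection, +0)
ANR@2: {G} ∪ {A} = {A,G} (union, +1)
AINR@2: {A,G} ∩ {A} = {A} (intersection, +0)
AFINR@2: {A} ∪ {G} = {A,G} (union, +1)
AN@3: {G} ∪ {T} = {G,T} (union, +1)
ANR@3: {G,T} ∪ {C} = {C,G,T} (union, +1)
AINR@3: {C,G,T} ∩ {T} = {T} (intersection, +0)
AFINR@3: {T} ∪ {C} = {C,T} (union, +1)
AN@4: {A} ∪ {T} = {A,T} (union, +1)
ANR@4: {A,T} ∩ {T} = {T} (intersection, +0)
AINR@4: {T} ∪ {G} = {G,T} (union, +1)
AFINR@4: {G,T} ∩ {T} = {T} (intersection, +0)
AN@5: {G} ∩ {G} = {G} (intersection, +0)
ANR@5: {G} ∪ {T} = {G,T} (union, +1)
AINR@5: {G,T} ∩ {T} = {T} (intersection, +0)
AFINR@5: {T} ∪ {A} = {A,T} (union, +1)
per-site changes: [2, 2, 2, 3, 2, 2]; total = 13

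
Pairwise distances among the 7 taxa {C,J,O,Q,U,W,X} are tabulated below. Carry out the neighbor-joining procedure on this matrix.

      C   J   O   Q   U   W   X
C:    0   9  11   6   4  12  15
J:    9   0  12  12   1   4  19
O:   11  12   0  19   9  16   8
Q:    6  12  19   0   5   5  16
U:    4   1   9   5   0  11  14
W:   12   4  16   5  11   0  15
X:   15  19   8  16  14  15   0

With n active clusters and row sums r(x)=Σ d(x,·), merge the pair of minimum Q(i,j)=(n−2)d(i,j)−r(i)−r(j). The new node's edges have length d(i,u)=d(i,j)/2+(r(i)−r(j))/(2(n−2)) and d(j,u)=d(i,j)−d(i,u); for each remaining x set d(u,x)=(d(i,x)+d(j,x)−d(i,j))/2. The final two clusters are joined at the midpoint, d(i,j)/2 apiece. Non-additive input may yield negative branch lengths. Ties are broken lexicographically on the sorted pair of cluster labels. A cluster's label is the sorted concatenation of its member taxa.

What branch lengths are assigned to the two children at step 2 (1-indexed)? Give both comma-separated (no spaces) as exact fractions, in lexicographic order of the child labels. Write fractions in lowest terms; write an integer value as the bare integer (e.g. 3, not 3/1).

5/4,11/4

step 1: merge (O,X) at d=8, Q=-122; branch lengths O→14/5, X→26/5; new cluster OX
  updated: d(C,OX)=9, d(J,OX)=23/2, d(OX,Q)=27/2, d(OX,U)=15/2, d(OX,W)=23/2
step 2: merge (J,W) at d=4, Q=-65; branch lengths J→5/4, W→11/4; new cluster JW
  updated: d(C,JW)=17/2, d(JW,OX)=19/2, d(JW,Q)=13/2, d(JW,U)=4
step 3: merge (C,Q) at d=6, Q=-81/2; branch lengths C→29/12, Q→43/12; new cluster CQ
  updated: d(CQ,JW)=9/2, d(CQ,OX)=33/4, d(CQ,U)=3/2
step 4: merge (CQ,U) at d=3/2, Q=-97/4; branch lengths CQ→17/16, U→7/16; new cluster CQU
  updated: d(CQU,JW)=7/2, d(CQU,OX)=57/8
step 5: merge (CQU,JW) at d=7/2, Q=-161/8; branch lengths CQU→9/16, JW→47/16; new cluster CJQUW
  updated: d(CJQUW,OX)=105/16
step 6: merge (CJQUW,OX) at d=105/16; branch lengths CJQUW→105/32, OX→105/32; new cluster CJOQUWX
final tree: ((((C:29/12,Q:43/12):17/16,U:7/16):9/16,(J:5/4,W:11/4):47/16):105/32,(O:14/5,X:26/5):105/32)
total length: 473/16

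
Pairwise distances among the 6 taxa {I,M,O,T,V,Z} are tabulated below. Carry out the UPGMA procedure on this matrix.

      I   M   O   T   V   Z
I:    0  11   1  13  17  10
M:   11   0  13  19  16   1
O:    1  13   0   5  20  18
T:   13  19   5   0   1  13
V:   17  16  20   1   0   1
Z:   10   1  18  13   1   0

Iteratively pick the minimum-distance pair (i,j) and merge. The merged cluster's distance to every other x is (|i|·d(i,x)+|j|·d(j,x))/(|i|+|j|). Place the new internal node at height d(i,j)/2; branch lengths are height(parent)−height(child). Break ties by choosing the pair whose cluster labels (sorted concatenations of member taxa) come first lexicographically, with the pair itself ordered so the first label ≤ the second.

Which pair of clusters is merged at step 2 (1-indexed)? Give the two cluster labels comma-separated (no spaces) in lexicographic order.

step 1: merge (I,O) at d=1; branch lengths I→1/2, O→1/2; new cluster IO
  updated: d(IO,M)=12, d(IO,T)=9, d(IO,V)=37/2, d(IO,Z)=14
step 2: merge (M,Z) at d=1; branch lengths M→1/2, Z→1/2; new cluster MZ
  updated: d(IO,MZ)=13, d(MZ,T)=16, d(MZ,V)=17/2
step 3: merge (T,V) at d=1; branch lengths T→1/2, V→1/2; new cluster TV
  updated: d(IO,TV)=55/4, d(MZ,TV)=49/4
step 4: merge (MZ,TV) at d=49/4; branch lengths MZ→45/8, TV→45/8; new cluster MTVZ
  updated: d(IO,MTVZ)=107/8
step 5: merge (IO,MTVZ) at d=107/8; branch lengths IO→99/16, MTVZ→9/16; new cluster IMOTVZ
final tree: ((I:1/2,O:1/2):99/16,((M:1/2,Z:1/2):45/8,(T:1/2,V:1/2):45/8):9/16)
total length: 21

M,Z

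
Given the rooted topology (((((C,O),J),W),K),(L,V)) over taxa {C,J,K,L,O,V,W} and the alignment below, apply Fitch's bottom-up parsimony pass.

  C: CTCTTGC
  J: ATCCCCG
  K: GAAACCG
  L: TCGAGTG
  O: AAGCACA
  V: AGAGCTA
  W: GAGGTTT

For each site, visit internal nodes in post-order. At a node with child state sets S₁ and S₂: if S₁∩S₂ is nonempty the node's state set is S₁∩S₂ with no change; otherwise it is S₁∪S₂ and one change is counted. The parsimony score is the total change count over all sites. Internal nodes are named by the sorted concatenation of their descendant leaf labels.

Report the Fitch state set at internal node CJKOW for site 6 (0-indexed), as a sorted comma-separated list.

G

[col 0] CO: children C:{C}, O:{A} ∪→ {A,C}; cost 1
[col 0] CJO: children CO:{A,C}, J:{A} ∩→ {A}; cost 0
[col 0] CJOW: children CJO:{A}, W:{G} ∪→ {A,G}; cost 1
[col 0] CJKOW: children CJOW:{A,G}, K:{G} ∩→ {G}; cost 0
[col 0] LV: children L:{T}, V:{A} ∪→ {A,T}; cost 1
[col 0] CJKLOVW: children CJKOW:{G}, LV:{A,T} ∪→ {A,G,T}; cost 1
[col 1] CO: children C:{T}, O:{A} ∪→ {A,T}; cost 1
[col 1] CJO: children CO:{A,T}, J:{T} ∩→ {T}; cost 0
[col 1] CJOW: children CJO:{T}, W:{A} ∪→ {A,T}; cost 1
[col 1] CJKOW: children CJOW:{A,T}, K:{A} ∩→ {A}; cost 0
[col 1] LV: children L:{C}, V:{G} ∪→ {C,G}; cost 1
[col 1] CJKLOVW: children CJKOW:{A}, LV:{C,G} ∪→ {A,C,G}; cost 1
[col 2] CO: children C:{C}, O:{G} ∪→ {C,G}; cost 1
[col 2] CJO: children CO:{C,G}, J:{C} ∩→ {C}; cost 0
[col 2] CJOW: children CJO:{C}, W:{G} ∪→ {C,G}; cost 1
[col 2] CJKOW: children CJOW:{C,G}, K:{A} ∪→ {A,C,G}; cost 1
[col 2] LV: children L:{G}, V:{A} ∪→ {A,G}; cost 1
[col 2] CJKLOVW: children CJKOW:{A,C,G}, LV:{A,G} ∩→ {A,G}; cost 0
[col 3] CO: children C:{T}, O:{C} ∪→ {C,T}; cost 1
[col 3] CJO: children CO:{C,T}, J:{C} ∩→ {C}; cost 0
[col 3] CJOW: children CJO:{C}, W:{G} ∪→ {C,G}; cost 1
[col 3] CJKOW: children CJOW:{C,G}, K:{A} ∪→ {A,C,G}; cost 1
[col 3] LV: children L:{A}, V:{G} ∪→ {A,G}; cost 1
[col 3] CJKLOVW: children CJKOW:{A,C,G}, LV:{A,G} ∩→ {A,G}; cost 0
[col 4] CO: children C:{T}, O:{A} ∪→ {A,T}; cost 1
[col 4] CJO: children CO:{A,T}, J:{C} ∪→ {A,C,T}; cost 1
[col 4] CJOW: children CJO:{A,C,T}, W:{T} ∩→ {T}; cost 0
[col 4] CJKOW: children CJOW:{T}, K:{C} ∪→ {C,T}; cost 1
[col 4] LV: children L:{G}, V:{C} ∪→ {C,G}; cost 1
[col 4] CJKLOVW: children CJKOW:{C,T}, LV:{C,G} ∩→ {C}; cost 0
[col 5] CO: children C:{G}, O:{C} ∪→ {C,G}; cost 1
[col 5] CJO: children CO:{C,G}, J:{C} ∩→ {C}; cost 0
[col 5] CJOW: children CJO:{C}, W:{T} ∪→ {C,T}; cost 1
[col 5] CJKOW: children CJOW:{C,T}, K:{C} ∩→ {C}; cost 0
[col 5] LV: children L:{T}, V:{T} ∩→ {T}; cost 0
[col 5] CJKLOVW: children CJKOW:{C}, LV:{T} ∪→ {C,T}; cost 1
[col 6] CO: children C:{C}, O:{A} ∪→ {A,C}; cost 1
[col 6] CJO: children CO:{A,C}, J:{G} ∪→ {A,C,G}; cost 1
[col 6] CJOW: children CJO:{A,C,G}, W:{T} ∪→ {A,C,G,T}; cost 1
[col 6] CJKOW: children CJOW:{A,C,G,T}, K:{G} ∩→ {G}; cost 0
[col 6] LV: children L:{G}, V:{A} ∪→ {A,G}; cost 1
[col 6] CJKLOVW: children CJKOW:{G}, LV:{A,G} ∩→ {G}; cost 0
per-site changes: [4, 4, 4, 4, 4, 3, 4]; total = 27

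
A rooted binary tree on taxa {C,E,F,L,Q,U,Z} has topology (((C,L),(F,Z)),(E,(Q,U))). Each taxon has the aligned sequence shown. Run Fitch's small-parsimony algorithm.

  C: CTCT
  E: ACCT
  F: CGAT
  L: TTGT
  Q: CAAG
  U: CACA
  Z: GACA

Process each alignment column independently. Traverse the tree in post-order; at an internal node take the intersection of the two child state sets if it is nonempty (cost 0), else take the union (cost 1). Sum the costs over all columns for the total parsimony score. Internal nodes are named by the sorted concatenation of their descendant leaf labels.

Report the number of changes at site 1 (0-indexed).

[col 0] CL: children C:{C}, L:{T} ∪→ {C,T}; cost 1
[col 0] FZ: children F:{C}, Z:{G} ∪→ {C,G}; cost 1
[col 0] CFLZ: children CL:{C,T}, FZ:{C,G} ∩→ {C}; cost 0
[col 0] QU: children Q:{C}, U:{C} ∩→ {C}; cost 0
[col 0] EQU: children E:{A}, QU:{C} ∪→ {A,C}; cost 1
[col 0] CEFLQUZ: children CFLZ:{C}, EQU:{A,C} ∩→ {C}; cost 0
[col 1] CL: children C:{T}, L:{T} ∩→ {T}; cost 0
[col 1] FZ: children F:{G}, Z:{A} ∪→ {A,G}; cost 1
[col 1] CFLZ: children CL:{T}, FZ:{A,G} ∪→ {A,G,T}; cost 1
[col 1] QU: children Q:{A}, U:{A} ∩→ {A}; cost 0
[col 1] EQU: children E:{C}, QU:{A} ∪→ {A,C}; cost 1
[col 1] CEFLQUZ: children CFLZ:{A,G,T}, EQU:{A,C} ∩→ {A}; cost 0
[col 2] CL: children C:{C}, L:{G} ∪→ {C,G}; cost 1
[col 2] FZ: children F:{A}, Z:{C} ∪→ {A,C}; cost 1
[col 2] CFLZ: children CL:{C,G}, FZ:{A,C} ∩→ {C}; cost 0
[col 2] QU: children Q:{A}, U:{C} ∪→ {A,C}; cost 1
[col 2] EQU: children E:{C}, QU:{A,C} ∩→ {C}; cost 0
[col 2] CEFLQUZ: children CFLZ:{C}, EQU:{C} ∩→ {C}; cost 0
[col 3] CL: children C:{T}, L:{T} ∩→ {T}; cost 0
[col 3] FZ: children F:{T}, Z:{A} ∪→ {A,T}; cost 1
[col 3] CFLZ: children CL:{T}, FZ:{A,T} ∩→ {T}; cost 0
[col 3] QU: children Q:{G}, U:{A} ∪→ {A,G}; cost 1
[col 3] EQU: children E:{T}, QU:{A,G} ∪→ {A,G,T}; cost 1
[col 3] CEFLQUZ: children CFLZ:{T}, EQU:{A,G,T} ∩→ {T}; cost 0
per-site changes: [3, 3, 3, 3]; total = 12

3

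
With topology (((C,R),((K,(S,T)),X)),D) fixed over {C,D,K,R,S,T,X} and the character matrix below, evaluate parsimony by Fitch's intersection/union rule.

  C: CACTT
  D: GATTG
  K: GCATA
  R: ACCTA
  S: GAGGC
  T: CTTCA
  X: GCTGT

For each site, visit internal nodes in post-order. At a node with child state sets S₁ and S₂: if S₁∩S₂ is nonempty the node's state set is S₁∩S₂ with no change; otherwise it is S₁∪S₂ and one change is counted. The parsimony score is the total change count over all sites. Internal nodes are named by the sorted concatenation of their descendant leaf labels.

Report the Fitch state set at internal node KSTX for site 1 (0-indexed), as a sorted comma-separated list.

site 0, node CR: C={C} ∪ R={A} → {A,C} (+1)
site 0, node ST: S={G} ∪ T={C} → {C,G} (+1)
site 0, node KST: K={G} ∩ ST={C,G} → {G} (+0)
site 0, node KSTX: KST={G} ∩ X={G} → {G} (+0)
site 0, node CKRSTX: CR={A,C} ∪ KSTX={G} → {A,C,G} (+1)
site 0, node CDKRSTX: CKRSTX={A,C,G} ∩ D={G} → {G} (+0)
site 1, node CR: C={A} ∪ R={C} → {A,C} (+1)
site 1, node ST: S={A} ∪ T={T} → {A,T} (+1)
site 1, node KST: K={C} ∪ ST={A,T} → {A,C,T} (+1)
site 1, node KSTX: KST={A,C,T} ∩ X={C} → {C} (+0)
site 1, node CKRSTX: CR={A,C} ∩ KSTX={C} → {C} (+0)
site 1, node CDKRSTX: CKRSTX={C} ∪ D={A} → {A,C} (+1)
site 2, node CR: C={C} ∩ R={C} → {C} (+0)
site 2, node ST: S={G} ∪ T={T} → {G,T} (+1)
site 2, node KST: K={A} ∪ ST={G,T} → {A,G,T} (+1)
site 2, node KSTX: KST={A,G,T} ∩ X={T} → {T} (+0)
site 2, node CKRSTX: CR={C} ∪ KSTX={T} → {C,T} (+1)
site 2, node CDKRSTX: CKRSTX={C,T} ∩ D={T} → {T} (+0)
site 3, node CR: C={T} ∩ R={T} → {T} (+0)
site 3, node ST: S={G} ∪ T={C} → {C,G} (+1)
site 3, node KST: K={T} ∪ ST={C,G} → {C,G,T} (+1)
site 3, node KSTX: KST={C,G,T} ∩ X={G} → {G} (+0)
site 3, node CKRSTX: CR={T} ∪ KSTX={G} → {G,T} (+1)
site 3, node CDKRSTX: CKRSTX={G,T} ∩ D={T} → {T} (+0)
site 4, node CR: C={T} ∪ R={A} → {A,T} (+1)
site 4, node ST: S={C} ∪ T={A} → {A,C} (+1)
site 4, node KST: K={A} ∩ ST={A,C} → {A} (+0)
site 4, node KSTX: KST={A} ∪ X={T} → {A,T} (+1)
site 4, node CKRSTX: CR={A,T} ∩ KSTX={A,T} → {A,T} (+0)
site 4, node CDKRSTX: CKRSTX={A,T} ∪ D={G} → {A,G,T} (+1)
per-site changes: [3, 4, 3, 3, 4]; total = 17

C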